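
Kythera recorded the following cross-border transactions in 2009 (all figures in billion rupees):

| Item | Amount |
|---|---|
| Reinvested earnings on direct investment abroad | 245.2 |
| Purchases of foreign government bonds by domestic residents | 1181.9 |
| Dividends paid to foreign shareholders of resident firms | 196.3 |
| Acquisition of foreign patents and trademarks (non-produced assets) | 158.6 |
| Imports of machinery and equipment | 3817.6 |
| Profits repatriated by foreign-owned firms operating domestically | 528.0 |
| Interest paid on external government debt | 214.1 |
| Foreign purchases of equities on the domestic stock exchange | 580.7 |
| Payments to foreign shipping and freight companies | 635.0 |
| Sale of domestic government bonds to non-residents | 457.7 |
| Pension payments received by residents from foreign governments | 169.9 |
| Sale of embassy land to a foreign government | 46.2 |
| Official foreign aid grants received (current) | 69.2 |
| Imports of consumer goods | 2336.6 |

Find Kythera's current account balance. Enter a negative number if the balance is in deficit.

-7243.3

Goods: -2336.6 - 3817.6 = -6154.2
Services: -635.0
Primary income: -214.1 - 528.0 - 196.3 + 245.2 = -693.2
Secondary income: 69.2 + 169.9 = 239.1
Current account = (-6154.2) + (-635.0) + (-693.2) + 239.1 = -7243.3
(Excluded from the current account — financial account: purchases of foreign government bonds by domestic residents 1181.9, foreign purchases of equities on the domestic stock exchange 580.7, sale of domestic government bonds to non-residents 457.7; capital account: acquisition of foreign patents and trademarks (non-produced assets) 158.6, sale of embassy land to a foreign government 46.2.)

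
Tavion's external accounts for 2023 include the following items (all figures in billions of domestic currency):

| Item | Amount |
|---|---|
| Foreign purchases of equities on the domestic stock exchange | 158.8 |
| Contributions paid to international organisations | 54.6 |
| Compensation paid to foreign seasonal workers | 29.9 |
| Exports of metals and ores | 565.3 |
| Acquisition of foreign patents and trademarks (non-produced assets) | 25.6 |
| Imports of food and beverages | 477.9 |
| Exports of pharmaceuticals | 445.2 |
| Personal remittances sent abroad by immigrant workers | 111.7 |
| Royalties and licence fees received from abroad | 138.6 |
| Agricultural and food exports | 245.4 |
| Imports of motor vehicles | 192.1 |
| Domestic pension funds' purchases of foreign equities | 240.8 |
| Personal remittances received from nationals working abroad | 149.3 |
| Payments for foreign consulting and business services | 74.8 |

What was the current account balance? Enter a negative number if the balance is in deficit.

602.8

Goods: 245.4 - 477.9 + 445.2 - 192.1 + 565.3 = 585.9
Services: 138.6 - 74.8 = 63.8
Primary income: -29.9
Secondary income: 149.3 - 111.7 - 54.6 = -17.0
Current account = 585.9 + 63.8 + (-29.9) + (-17.0) = 602.8
(Excluded from the current account — financial account: foreign purchases of equities on the domestic stock exchange 158.8, domestic pension funds' purchases of foreign equities 240.8; capital account: acquisition of foreign patents and trademarks (non-produced assets) 25.6.)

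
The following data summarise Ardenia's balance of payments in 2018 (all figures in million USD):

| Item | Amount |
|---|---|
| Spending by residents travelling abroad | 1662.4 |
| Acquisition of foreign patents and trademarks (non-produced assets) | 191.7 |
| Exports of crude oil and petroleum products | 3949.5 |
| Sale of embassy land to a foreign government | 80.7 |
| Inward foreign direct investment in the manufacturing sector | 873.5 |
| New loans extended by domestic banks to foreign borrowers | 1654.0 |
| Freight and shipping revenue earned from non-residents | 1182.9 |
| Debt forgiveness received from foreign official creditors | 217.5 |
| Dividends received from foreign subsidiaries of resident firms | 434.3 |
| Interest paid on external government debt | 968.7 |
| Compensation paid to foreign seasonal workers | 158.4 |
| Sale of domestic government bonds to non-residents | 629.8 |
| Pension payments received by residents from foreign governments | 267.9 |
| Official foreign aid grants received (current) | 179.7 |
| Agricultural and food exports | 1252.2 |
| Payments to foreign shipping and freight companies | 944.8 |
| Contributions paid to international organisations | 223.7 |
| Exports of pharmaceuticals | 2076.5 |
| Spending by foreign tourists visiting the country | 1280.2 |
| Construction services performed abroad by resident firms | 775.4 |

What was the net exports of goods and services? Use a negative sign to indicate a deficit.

Goods: 2076.5 + 1252.2 + 3949.5 = 7278.2
Services: -1662.4 + 1182.9 + 775.4 + 1280.2 - 944.8 = 631.3
Trade balance = 7278.2 + 631.3 = 7909.5
(Excluded from the trade balance — capital account: acquisition of foreign patents and trademarks (non-produced assets) 191.7, sale of embassy land to a foreign government 80.7, debt forgiveness received from foreign official creditors 217.5; financial account: inward foreign direct investment in the manufacturing sector 873.5, new loans extended by domestic banks to foreign borrowers 1654.0, sale of domestic government bonds to non-residents 629.8; primary income: dividends received from foreign subsidiaries of resident firms 434.3, interest paid on external government debt 968.7, compensation paid to foreign seasonal workers 158.4; secondary income: pension payments received by residents from foreign governments 267.9, official foreign aid grants received (current) 179.7, contributions paid to international organisations 223.7.)

7909.5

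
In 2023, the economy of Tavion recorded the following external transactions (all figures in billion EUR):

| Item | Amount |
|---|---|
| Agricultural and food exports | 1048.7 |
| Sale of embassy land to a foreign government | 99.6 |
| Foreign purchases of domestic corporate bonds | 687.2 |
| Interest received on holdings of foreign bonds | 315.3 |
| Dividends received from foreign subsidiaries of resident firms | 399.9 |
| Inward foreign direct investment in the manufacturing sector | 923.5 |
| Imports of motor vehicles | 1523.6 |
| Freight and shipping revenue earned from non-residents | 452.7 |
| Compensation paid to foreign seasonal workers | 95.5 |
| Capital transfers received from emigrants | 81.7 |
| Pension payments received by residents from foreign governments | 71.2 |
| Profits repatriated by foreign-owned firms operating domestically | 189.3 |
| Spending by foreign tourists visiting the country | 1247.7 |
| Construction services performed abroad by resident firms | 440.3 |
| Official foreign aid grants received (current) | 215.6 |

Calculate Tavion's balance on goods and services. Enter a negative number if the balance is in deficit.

Goods: -1523.6 + 1048.7 = -474.9
Services: 440.3 + 1247.7 + 452.7 = 2140.7
Trade balance = -474.9 + 2140.7 = 1665.8
(Excluded from the trade balance — capital account: sale of embassy land to a foreign government 99.6, capital transfers received from emigrants 81.7; financial account: foreign purchases of domestic corporate bonds 687.2, inward foreign direct investment in the manufacturing sector 923.5; primary income: interest received on holdings of foreign bonds 315.3, dividends received from foreign subsidiaries of resident firms 399.9, compensation paid to foreign seasonal workers 95.5, profits repatriated by foreign-owned firms operating domestically 189.3; secondary income: pension payments received by residents from foreign governments 71.2, official foreign aid grants received (current) 215.6.)

1665.8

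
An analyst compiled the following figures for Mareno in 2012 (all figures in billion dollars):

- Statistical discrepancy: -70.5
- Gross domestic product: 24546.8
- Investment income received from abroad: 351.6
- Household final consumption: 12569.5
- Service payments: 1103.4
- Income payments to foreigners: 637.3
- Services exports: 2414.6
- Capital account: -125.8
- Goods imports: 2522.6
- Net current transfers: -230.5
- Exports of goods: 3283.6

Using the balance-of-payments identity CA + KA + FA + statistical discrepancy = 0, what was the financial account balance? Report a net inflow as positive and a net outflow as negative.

Goods balance = 3283.6 - 2522.6 = 761.0
Services balance = 2414.6 - 1103.4 = 1311.2
Trade balance (goods + services) = 761.0 + 1311.2 = 2072.2
Net primary income = 351.6 - 637.3 = -285.7
Net secondary income = -230.5
Current account = 2072.2 + (-285.7) + (-230.5) = 1556.0
Financial account = -(1556.0 + (-125.8) + (-70.5)) = -1359.7

-1359.7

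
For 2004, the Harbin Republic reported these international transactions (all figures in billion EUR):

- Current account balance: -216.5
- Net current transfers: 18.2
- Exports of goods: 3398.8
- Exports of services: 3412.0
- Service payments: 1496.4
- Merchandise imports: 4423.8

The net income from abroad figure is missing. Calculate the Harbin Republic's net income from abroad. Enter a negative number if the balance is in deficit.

-1125.3

Current account = goods balance + services balance + net primary income + net secondary income
Sum of the known components = 908.8
Net income from abroad = CA - (known components) = -216.5 - 908.8 = -1125.3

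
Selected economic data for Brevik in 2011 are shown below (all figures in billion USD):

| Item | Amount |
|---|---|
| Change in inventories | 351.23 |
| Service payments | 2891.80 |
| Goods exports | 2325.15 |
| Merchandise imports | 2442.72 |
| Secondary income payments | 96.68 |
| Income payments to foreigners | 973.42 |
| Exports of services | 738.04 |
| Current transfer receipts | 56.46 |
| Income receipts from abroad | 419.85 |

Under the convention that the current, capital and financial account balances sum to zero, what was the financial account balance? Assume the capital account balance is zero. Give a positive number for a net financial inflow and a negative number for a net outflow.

Goods balance = 2325.15 - 2442.72 = -117.57
Services balance = 738.04 - 2891.80 = -2153.76
Trade balance (goods + services) = -117.57 + (-2153.76) = -2271.33
Net primary income = 419.85 - 973.42 = -553.57
Net secondary income = 56.46 - 96.68 = -40.22
Current account = -2271.33 + (-553.57) + (-40.22) = -2865.12
Financial account = -(-2865.12) = 2865.12

2865.12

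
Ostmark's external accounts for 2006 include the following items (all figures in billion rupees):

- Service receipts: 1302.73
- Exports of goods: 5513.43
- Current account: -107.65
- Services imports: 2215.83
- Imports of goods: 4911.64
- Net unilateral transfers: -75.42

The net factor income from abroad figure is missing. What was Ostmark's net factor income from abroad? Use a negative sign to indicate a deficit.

Current account = goods balance + services balance + net primary income + net secondary income
Sum of the known components = -386.73
Net factor income from abroad = CA - (known components) = -107.65 - (-386.73) = 279.08

279.08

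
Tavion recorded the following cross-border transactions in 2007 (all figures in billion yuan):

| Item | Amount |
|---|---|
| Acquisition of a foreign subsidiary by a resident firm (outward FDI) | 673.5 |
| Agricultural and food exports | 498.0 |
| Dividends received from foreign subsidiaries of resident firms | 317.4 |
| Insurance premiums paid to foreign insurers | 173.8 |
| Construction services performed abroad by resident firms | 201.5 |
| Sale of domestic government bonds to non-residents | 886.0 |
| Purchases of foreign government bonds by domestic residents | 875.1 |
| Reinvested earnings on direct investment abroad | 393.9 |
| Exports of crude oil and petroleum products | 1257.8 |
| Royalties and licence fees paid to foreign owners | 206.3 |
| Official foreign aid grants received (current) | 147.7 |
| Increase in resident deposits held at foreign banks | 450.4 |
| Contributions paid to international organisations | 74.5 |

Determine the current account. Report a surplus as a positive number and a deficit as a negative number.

Goods: 1257.8 + 498.0 = 1755.8
Services: -206.3 + 201.5 - 173.8 = -178.6
Primary income: 393.9 + 317.4 = 711.3
Secondary income: 147.7 - 74.5 = 73.2
Current account = 1755.8 + (-178.6) + 711.3 + 73.2 = 2361.7
(Excluded from the current account — financial account: acquisition of a foreign subsidiary by a resident firm (outward FDI) 673.5, sale of domestic government bonds to non-residents 886.0, purchases of foreign government bonds by domestic residents 875.1, increase in resident deposits held at foreign banks 450.4.)

2361.7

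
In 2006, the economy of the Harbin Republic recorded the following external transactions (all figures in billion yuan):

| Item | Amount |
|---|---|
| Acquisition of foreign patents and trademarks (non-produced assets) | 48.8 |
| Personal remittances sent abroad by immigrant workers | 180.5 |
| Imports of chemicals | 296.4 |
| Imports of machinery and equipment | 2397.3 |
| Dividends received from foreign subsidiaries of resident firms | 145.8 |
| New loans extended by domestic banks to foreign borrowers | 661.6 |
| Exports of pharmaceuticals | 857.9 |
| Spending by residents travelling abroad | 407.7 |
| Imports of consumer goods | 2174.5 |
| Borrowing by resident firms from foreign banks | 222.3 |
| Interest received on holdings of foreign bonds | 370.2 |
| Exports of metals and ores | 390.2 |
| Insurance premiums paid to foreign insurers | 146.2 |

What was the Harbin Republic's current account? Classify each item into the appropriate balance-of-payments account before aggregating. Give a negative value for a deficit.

Goods: -296.4 - 2397.3 + 857.9 + 390.2 - 2174.5 = -3620.1
Services: -146.2 - 407.7 = -553.9
Primary income: 145.8 + 370.2 = 516.0
Secondary income: -180.5
Current account = (-3620.1) + (-553.9) + 516.0 + (-180.5) = -3838.5
(Excluded from the current account — capital account: acquisition of foreign patents and trademarks (non-produced assets) 48.8; financial account: new loans extended by domestic banks to foreign borrowers 661.6, borrowing by resident firms from foreign banks 222.3.)

-3838.5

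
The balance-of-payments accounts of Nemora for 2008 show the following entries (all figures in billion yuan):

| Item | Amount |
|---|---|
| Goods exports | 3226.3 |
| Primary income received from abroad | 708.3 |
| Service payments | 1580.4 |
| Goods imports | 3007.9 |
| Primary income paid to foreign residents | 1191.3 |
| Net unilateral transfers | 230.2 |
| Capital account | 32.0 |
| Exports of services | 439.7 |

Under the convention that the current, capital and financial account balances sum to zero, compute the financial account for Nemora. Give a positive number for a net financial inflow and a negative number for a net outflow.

Goods balance = 3226.3 - 3007.9 = 218.4
Services balance = 439.7 - 1580.4 = -1140.7
Trade balance (goods + services) = 218.4 + (-1140.7) = -922.3
Net primary income = 708.3 - 1191.3 = -483.0
Net secondary income = 230.2
Current account = -922.3 + (-483.0) + 230.2 = -1175.1
Financial account = -(-1175.1 + 32.0) = 1143.1

1143.1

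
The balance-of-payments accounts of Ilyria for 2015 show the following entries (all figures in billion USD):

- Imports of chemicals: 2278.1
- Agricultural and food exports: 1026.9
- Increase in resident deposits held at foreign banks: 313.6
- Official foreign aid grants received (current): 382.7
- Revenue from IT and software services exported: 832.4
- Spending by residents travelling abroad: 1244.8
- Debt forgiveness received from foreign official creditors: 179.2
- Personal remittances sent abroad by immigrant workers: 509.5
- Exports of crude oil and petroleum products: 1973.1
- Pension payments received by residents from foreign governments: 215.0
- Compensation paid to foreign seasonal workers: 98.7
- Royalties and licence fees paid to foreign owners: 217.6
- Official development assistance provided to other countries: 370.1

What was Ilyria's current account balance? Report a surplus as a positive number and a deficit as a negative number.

Goods: 1026.9 - 2278.1 + 1973.1 = 721.9
Services: -1244.8 + 832.4 - 217.6 = -630.0
Primary income: -98.7
Secondary income: -509.5 + 382.7 + 215.0 - 370.1 = -281.9
Current account = 721.9 + (-630.0) + (-98.7) + (-281.9) = -288.7
(Excluded from the current account — financial account: increase in resident deposits held at foreign banks 313.6; capital account: debt forgiveness received from foreign official creditors 179.2.)

-288.7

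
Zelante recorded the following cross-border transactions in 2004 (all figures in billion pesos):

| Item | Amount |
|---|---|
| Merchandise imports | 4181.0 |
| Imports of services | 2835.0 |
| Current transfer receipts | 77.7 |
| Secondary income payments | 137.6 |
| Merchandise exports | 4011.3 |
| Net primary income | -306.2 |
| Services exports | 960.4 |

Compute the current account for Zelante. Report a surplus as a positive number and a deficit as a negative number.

-2410.4

Goods balance = 4011.3 - 4181.0 = -169.7
Services balance = 960.4 - 2835.0 = -1874.6
Trade balance (goods + services) = -169.7 + (-1874.6) = -2044.3
Net primary income = -306.2
Net secondary income = 77.7 - 137.6 = -59.9
Current account = -2044.3 + (-306.2) + (-59.9) = -2410.4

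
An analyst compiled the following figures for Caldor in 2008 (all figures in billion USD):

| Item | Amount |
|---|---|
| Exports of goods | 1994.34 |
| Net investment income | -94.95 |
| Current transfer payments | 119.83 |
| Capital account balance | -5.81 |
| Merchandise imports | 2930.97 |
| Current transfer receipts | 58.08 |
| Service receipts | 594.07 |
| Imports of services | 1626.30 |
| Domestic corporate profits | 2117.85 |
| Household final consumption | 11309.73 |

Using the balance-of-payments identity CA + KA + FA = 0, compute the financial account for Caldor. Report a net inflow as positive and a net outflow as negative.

2131.37

Goods balance = 1994.34 - 2930.97 = -936.63
Services balance = 594.07 - 1626.30 = -1032.23
Trade balance (goods + services) = -936.63 + (-1032.23) = -1968.86
Net primary income = -94.95
Net secondary income = 58.08 - 119.83 = -61.75
Current account = -1968.86 + (-94.95) + (-61.75) = -2125.56
Financial account = -(-2125.56 + (-5.81)) = 2131.37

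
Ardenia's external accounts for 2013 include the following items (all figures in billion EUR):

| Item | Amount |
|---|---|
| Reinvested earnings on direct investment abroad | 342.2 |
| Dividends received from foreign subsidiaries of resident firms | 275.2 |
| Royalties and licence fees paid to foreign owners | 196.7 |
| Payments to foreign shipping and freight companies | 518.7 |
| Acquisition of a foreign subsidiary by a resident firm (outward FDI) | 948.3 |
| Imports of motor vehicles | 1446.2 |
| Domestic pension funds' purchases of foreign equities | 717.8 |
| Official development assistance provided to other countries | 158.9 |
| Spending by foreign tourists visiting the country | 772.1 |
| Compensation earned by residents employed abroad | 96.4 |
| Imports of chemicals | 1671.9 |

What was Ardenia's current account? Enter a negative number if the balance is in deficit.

-2506.5

Goods: -1446.2 - 1671.9 = -3118.1
Services: 772.1 - 196.7 - 518.7 = 56.7
Primary income: 342.2 + 275.2 + 96.4 = 713.8
Secondary income: -158.9
Current account = (-3118.1) + 56.7 + 713.8 + (-158.9) = -2506.5
(Excluded from the current account — financial account: acquisition of a foreign subsidiary by a resident firm (outward FDI) 948.3, domestic pension funds' purchases of foreign equities 717.8.)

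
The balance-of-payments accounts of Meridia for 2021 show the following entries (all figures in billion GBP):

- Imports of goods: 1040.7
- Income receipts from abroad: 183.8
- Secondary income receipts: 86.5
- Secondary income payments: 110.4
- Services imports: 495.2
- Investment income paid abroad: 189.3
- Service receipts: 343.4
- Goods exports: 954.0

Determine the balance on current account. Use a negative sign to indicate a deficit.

Goods balance = 954.0 - 1040.7 = -86.7
Services balance = 343.4 - 495.2 = -151.8
Trade balance (goods + services) = -86.7 + (-151.8) = -238.5
Net primary income = 183.8 - 189.3 = -5.5
Net secondary income = 86.5 - 110.4 = -23.9
Current account = -238.5 + (-5.5) + (-23.9) = -267.9

-267.9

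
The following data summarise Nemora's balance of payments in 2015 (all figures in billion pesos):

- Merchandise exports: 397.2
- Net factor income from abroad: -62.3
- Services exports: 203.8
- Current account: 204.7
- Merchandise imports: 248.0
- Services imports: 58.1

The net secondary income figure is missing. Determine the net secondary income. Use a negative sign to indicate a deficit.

-27.9

Current account = goods balance + services balance + net primary income + net secondary income
Sum of the known components = 232.6
Net secondary income = CA - (known components) = 204.7 - 232.6 = -27.9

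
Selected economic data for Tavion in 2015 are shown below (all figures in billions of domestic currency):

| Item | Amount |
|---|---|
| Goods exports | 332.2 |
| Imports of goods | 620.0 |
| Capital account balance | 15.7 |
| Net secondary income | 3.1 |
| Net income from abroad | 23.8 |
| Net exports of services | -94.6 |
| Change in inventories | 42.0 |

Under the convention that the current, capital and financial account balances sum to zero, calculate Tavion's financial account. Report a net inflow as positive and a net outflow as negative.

Goods balance = 332.2 - 620.0 = -287.8
Services balance = -94.6
Trade balance (goods + services) = -287.8 + (-94.6) = -382.4
Net primary income = 23.8
Net secondary income = 3.1
Current account = -382.4 + 23.8 + 3.1 = -355.5
Financial account = -(-355.5 + 15.7) = 339.8

339.8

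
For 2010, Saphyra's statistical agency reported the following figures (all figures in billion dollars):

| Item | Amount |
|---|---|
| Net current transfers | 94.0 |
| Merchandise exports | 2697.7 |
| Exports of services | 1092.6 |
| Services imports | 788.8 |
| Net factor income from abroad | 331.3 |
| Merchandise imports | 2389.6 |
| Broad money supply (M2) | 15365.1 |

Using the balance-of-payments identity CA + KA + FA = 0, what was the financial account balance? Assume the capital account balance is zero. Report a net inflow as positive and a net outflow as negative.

-1037.2

Goods balance = 2697.7 - 2389.6 = 308.1
Services balance = 1092.6 - 788.8 = 303.8
Trade balance (goods + services) = 308.1 + 303.8 = 611.9
Net primary income = 331.3
Net secondary income = 94.0
Current account = 611.9 + 331.3 + 94.0 = 1037.2
Financial account = -(1037.2) = -1037.2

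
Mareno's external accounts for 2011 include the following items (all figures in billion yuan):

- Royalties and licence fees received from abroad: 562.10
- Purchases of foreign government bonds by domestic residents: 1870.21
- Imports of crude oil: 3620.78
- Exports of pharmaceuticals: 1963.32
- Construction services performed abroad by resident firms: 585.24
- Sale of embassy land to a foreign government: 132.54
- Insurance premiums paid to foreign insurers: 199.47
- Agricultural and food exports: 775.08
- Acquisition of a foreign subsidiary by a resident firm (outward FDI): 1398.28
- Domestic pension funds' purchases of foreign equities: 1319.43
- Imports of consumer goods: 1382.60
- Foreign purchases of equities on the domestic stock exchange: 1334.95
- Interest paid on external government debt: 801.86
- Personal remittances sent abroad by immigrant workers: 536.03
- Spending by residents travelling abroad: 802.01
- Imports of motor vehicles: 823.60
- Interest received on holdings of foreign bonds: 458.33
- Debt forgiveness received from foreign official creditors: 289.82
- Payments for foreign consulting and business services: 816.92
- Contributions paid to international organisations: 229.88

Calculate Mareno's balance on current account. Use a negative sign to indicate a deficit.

-4869.08

Goods: 1963.32 - 823.60 + 775.08 - 3620.78 - 1382.60 = -3088.58
Services: -816.92 - 802.01 + 585.24 + 562.10 - 199.47 = -671.06
Primary income: 458.33 - 801.86 = -343.53
Secondary income: -229.88 - 536.03 = -765.91
Current account = (-3088.58) + (-671.06) + (-343.53) + (-765.91) = -4869.08
(Excluded from the current account — financial account: purchases of foreign government bonds by domestic residents 1870.21, acquisition of a foreign subsidiary by a resident firm (outward FDI) 1398.28, domestic pension funds' purchases of foreign equities 1319.43, foreign purchases of equities on the domestic stock exchange 1334.95; capital account: sale of embassy land to a foreign government 132.54, debt forgiveness received from foreign official creditors 289.82.)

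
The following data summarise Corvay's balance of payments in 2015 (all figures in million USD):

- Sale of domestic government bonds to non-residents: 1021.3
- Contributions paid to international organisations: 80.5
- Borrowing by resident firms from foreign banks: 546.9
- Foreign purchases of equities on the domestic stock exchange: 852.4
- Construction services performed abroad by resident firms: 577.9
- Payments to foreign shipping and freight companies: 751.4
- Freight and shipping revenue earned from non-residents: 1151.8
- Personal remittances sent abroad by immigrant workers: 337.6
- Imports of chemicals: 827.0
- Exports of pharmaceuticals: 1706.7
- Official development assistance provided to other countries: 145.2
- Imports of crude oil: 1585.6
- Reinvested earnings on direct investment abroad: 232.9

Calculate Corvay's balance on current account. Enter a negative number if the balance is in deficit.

-58.0

Goods: -1585.6 + 1706.7 - 827.0 = -705.9
Services: -751.4 + 1151.8 + 577.9 = 978.3
Primary income: 232.9
Secondary income: -80.5 - 145.2 - 337.6 = -563.3
Current account = (-705.9) + 978.3 + 232.9 + (-563.3) = -58.0
(Excluded from the current account — financial account: sale of domestic government bonds to non-residents 1021.3, borrowing by resident firms from foreign banks 546.9, foreign purchases of equities on the domestic stock exchange 852.4.)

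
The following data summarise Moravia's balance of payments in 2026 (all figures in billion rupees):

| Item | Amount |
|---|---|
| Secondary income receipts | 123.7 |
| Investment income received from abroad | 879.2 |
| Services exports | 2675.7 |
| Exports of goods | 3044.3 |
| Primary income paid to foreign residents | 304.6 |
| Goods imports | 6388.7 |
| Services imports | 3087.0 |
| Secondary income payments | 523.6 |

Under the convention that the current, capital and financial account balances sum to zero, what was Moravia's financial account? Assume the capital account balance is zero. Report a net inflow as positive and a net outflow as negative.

Goods balance = 3044.3 - 6388.7 = -3344.4
Services balance = 2675.7 - 3087.0 = -411.3
Trade balance (goods + services) = -3344.4 + (-411.3) = -3755.7
Net primary income = 879.2 - 304.6 = 574.6
Net secondary income = 123.7 - 523.6 = -399.9
Current account = -3755.7 + 574.6 + (-399.9) = -3581.0
Financial account = -(-3581.0) = 3581.0

3581.0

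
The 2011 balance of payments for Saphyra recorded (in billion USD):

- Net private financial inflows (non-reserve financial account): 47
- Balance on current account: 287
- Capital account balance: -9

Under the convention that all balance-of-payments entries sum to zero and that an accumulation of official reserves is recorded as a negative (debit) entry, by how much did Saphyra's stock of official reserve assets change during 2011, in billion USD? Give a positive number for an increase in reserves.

Official reserve transactions balance = -(287 + (-9) + 47) = -325
An accumulation of reserves is recorded as a debit (negative entry), so the change in the stock of reserves is the negative of that balance.
Change in official reserves = -(-325) = 325

325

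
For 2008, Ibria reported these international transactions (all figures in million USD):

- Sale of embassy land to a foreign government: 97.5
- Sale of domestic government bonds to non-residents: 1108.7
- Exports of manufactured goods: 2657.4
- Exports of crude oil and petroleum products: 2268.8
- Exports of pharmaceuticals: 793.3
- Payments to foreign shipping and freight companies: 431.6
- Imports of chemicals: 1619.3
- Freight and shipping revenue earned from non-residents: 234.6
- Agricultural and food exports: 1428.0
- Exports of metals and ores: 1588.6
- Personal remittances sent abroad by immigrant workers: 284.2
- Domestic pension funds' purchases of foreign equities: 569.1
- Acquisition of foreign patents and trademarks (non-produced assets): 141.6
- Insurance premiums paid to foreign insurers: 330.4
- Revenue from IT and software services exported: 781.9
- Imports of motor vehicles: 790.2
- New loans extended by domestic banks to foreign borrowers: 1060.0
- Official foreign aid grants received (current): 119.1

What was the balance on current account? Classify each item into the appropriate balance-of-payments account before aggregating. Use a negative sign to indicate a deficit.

6416.0

Goods: 1588.6 - 790.2 - 1619.3 + 2268.8 + 2657.4 + 793.3 + 1428.0 = 6326.6
Services: -330.4 + 234.6 + 781.9 - 431.6 = 254.5
Secondary income: -284.2 + 119.1 = -165.1
Current account = 6326.6 + 254.5 + (-165.1) = 6416.0
(Excluded from the current account — capital account: sale of embassy land to a foreign government 97.5, acquisition of foreign patents and trademarks (non-produced assets) 141.6; financial account: sale of domestic government bonds to non-residents 1108.7, domestic pension funds' purchases of foreign equities 569.1, new loans extended by domestic banks to foreign borrowers 1060.0.)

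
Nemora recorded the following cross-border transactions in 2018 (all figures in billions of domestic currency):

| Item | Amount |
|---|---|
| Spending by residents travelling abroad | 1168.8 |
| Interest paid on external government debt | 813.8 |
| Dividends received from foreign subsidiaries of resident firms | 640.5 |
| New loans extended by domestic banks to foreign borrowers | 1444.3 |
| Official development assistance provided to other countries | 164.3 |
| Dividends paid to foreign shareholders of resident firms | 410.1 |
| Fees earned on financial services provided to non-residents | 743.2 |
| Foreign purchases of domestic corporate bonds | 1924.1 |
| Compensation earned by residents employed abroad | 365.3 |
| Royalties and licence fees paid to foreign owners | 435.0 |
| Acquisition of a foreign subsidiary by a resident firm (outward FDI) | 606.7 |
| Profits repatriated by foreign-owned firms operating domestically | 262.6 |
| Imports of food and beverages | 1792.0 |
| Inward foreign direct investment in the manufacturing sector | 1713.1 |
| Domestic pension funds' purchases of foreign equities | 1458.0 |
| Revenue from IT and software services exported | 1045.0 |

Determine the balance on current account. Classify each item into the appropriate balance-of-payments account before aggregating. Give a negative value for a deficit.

-2252.6

Goods: -1792.0
Services: 1045.0 - 1168.8 + 743.2 - 435.0 = 184.4
Primary income: -813.8 - 262.6 + 365.3 - 410.1 + 640.5 = -480.7
Secondary income: -164.3
Current account = (-1792.0) + 184.4 + (-480.7) + (-164.3) = -2252.6
(Excluded from the current account — financial account: new loans extended by domestic banks to foreign borrowers 1444.3, foreign purchases of domestic corporate bonds 1924.1, acquisition of a foreign subsidiary by a resident firm (outward FDI) 606.7, inward foreign direct investment in the manufacturing sector 1713.1, domestic pension funds' purchases of foreign equities 1458.0.)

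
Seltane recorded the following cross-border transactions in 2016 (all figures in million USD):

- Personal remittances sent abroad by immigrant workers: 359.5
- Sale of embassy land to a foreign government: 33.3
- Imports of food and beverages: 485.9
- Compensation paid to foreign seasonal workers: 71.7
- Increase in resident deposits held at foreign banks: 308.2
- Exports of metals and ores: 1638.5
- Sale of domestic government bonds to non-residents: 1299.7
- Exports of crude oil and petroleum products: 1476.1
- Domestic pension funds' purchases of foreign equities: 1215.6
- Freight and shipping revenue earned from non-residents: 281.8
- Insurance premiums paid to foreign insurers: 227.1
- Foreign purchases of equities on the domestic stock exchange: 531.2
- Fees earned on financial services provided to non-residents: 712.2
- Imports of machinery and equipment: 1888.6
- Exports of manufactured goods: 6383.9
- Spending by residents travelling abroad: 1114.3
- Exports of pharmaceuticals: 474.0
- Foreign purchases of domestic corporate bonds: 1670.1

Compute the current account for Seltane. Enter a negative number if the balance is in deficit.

Goods: 1476.1 + 6383.9 + 1638.5 + 474.0 - 485.9 - 1888.6 = 7598.0
Services: -227.1 + 281.8 - 1114.3 + 712.2 = -347.4
Primary income: -71.7
Secondary income: -359.5
Current account = 7598.0 + (-347.4) + (-71.7) + (-359.5) = 6819.4
(Excluded from the current account — capital account: sale of embassy land to a foreign government 33.3; financial account: increase in resident deposits held at foreign banks 308.2, sale of domestic government bonds to non-residents 1299.7, domestic pension funds' purchases of foreign equities 1215.6, foreign purchases of equities on the domestic stock exchange 531.2, foreign purchases of domestic corporate bonds 1670.1.)

6819.4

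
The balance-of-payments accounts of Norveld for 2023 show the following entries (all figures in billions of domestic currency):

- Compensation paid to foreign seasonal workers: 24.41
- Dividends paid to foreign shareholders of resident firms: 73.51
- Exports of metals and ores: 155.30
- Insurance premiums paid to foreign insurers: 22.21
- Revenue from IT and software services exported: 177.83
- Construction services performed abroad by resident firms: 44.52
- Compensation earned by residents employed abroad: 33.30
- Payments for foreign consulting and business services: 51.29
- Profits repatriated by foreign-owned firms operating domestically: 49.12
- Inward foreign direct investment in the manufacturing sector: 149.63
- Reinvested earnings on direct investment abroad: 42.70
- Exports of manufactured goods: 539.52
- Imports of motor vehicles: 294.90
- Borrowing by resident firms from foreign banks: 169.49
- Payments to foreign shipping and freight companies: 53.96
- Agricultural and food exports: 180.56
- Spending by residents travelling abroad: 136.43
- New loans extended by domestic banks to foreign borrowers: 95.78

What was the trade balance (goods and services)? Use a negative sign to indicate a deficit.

Goods: 155.30 - 294.90 + 539.52 + 180.56 = 580.48
Services: 44.52 - 22.21 - 51.29 - 136.43 - 53.96 + 177.83 = -41.54
Trade balance = 580.48 + (-41.54) = 538.94
(Excluded from the trade balance — primary income: compensation paid to foreign seasonal workers 24.41, dividends paid to foreign shareholders of resident firms 73.51, compensation earned by residents employed abroad 33.30, profits repatriated by foreign-owned firms operating domestically 49.12, reinvested earnings on direct investment abroad 42.70; financial account: inward foreign direct investment in the manufacturing sector 149.63, borrowing by resident firms from foreign banks 169.49, new loans extended by domestic banks to foreign borrowers 95.78.)

538.94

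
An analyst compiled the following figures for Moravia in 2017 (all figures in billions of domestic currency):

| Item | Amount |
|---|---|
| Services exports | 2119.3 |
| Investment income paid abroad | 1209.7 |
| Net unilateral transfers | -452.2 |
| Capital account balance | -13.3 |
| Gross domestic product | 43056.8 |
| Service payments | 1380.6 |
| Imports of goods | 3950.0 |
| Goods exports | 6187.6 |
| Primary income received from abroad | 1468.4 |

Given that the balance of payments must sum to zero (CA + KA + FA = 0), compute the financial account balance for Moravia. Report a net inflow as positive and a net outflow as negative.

Goods balance = 6187.6 - 3950.0 = 2237.6
Services balance = 2119.3 - 1380.6 = 738.7
Trade balance (goods + services) = 2237.6 + 738.7 = 2976.3
Net primary income = 1468.4 - 1209.7 = 258.7
Net secondary income = -452.2
Current account = 2976.3 + 258.7 + (-452.2) = 2782.8
Financial account = -(2782.8 + (-13.3)) = -2769.5

-2769.5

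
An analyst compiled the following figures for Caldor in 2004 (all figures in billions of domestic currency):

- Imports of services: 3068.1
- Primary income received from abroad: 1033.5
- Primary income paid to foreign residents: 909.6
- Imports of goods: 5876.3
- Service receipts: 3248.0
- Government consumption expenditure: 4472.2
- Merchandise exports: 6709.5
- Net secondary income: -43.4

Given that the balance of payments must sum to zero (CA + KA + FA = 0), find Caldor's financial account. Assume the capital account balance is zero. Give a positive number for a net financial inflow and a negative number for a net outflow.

Goods balance = 6709.5 - 5876.3 = 833.2
Services balance = 3248.0 - 3068.1 = 179.9
Trade balance (goods + services) = 833.2 + 179.9 = 1013.1
Net primary income = 1033.5 - 909.6 = 123.9
Net secondary income = -43.4
Current account = 1013.1 + 123.9 + (-43.4) = 1093.6
Financial account = -(1093.6) = -1093.6

-1093.6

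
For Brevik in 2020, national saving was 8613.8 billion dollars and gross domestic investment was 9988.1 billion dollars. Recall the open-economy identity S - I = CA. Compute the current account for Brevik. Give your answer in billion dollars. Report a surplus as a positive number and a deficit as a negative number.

CA = S - I = 8613.8 - 9988.1 = -1374.3

-1374.3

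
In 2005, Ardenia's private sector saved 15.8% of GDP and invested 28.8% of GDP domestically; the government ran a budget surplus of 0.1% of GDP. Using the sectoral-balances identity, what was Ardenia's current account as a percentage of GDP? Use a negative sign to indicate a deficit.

-12.9

By the sectoral-balances identity, CA = (S_private - I) + (T - G).
Private balance = 15.8 - 28.8 = -13.0
Government balance (T - G) = 0.1
CA = -13.0 + 0.1 = -12.9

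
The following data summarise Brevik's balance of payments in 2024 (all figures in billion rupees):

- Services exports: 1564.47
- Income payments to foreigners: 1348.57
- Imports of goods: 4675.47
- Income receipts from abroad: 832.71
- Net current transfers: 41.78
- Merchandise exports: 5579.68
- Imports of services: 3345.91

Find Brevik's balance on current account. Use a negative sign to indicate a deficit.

Goods balance = 5579.68 - 4675.47 = 904.21
Services balance = 1564.47 - 3345.91 = -1781.44
Trade balance (goods + services) = 904.21 + (-1781.44) = -877.23
Net primary income = 832.71 - 1348.57 = -515.86
Net secondary income = 41.78
Current account = -877.23 + (-515.86) + 41.78 = -1351.31

-1351.31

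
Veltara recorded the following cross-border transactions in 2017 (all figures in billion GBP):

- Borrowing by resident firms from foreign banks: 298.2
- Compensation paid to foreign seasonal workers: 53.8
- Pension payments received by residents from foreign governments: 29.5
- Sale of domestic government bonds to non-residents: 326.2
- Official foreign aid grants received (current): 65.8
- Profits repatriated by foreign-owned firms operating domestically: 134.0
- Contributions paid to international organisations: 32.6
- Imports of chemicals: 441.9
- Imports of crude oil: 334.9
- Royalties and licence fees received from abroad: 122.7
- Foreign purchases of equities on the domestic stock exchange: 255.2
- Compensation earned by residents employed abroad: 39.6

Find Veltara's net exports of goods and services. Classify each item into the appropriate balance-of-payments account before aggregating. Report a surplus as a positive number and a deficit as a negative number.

-654.1

Goods: -441.9 - 334.9 = -776.8
Services: 122.7
Trade balance = -776.8 + 122.7 = -654.1
(Excluded from the trade balance — financial account: borrowing by resident firms from foreign banks 298.2, sale of domestic government bonds to non-residents 326.2, foreign purchases of equities on the domestic stock exchange 255.2; primary income: compensation paid to foreign seasonal workers 53.8, profits repatriated by foreign-owned firms operating domestically 134.0, compensation earned by residents employed abroad 39.6; secondary income: pension payments received by residents from foreign governments 29.5, official foreign aid grants received (current) 65.8, contributions paid to international organisations 32.6.)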